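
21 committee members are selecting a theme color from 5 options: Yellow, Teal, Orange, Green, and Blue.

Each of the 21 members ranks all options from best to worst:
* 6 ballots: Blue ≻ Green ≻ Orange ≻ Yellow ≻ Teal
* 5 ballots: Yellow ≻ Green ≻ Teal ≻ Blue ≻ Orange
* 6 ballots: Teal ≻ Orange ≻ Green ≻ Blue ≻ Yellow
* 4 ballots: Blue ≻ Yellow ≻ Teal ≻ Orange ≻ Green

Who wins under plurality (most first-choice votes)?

First-place votes: Yellow 5, Teal 6, Orange 0, Green 0, Blue 10.

Blue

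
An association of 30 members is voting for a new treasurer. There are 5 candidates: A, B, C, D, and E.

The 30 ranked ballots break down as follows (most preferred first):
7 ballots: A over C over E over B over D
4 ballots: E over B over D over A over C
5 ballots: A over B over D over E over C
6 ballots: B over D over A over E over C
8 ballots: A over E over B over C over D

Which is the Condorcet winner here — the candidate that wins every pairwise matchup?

A vs B: 20–10
A vs C: 30–0
A vs D: 20–10
A vs E: 26–4
A beats every other candidate.

A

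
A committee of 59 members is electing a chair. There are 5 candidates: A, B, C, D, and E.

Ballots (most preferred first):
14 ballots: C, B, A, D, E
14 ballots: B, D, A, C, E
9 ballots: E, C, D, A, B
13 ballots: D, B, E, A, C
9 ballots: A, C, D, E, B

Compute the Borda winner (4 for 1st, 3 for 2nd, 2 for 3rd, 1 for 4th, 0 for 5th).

D

A: 14×2 + 14×2 + 9×1 + 13×1 + 9×4 = 114
B: 14×3 + 14×4 + 9×0 + 13×3 + 9×0 = 137
C: 14×4 + 14×1 + 9×3 + 13×0 + 9×3 = 124
D: 14×1 + 14×3 + 9×2 + 13×4 + 9×2 = 144
E: 14×0 + 14×0 + 9×4 + 13×2 + 9×1 = 71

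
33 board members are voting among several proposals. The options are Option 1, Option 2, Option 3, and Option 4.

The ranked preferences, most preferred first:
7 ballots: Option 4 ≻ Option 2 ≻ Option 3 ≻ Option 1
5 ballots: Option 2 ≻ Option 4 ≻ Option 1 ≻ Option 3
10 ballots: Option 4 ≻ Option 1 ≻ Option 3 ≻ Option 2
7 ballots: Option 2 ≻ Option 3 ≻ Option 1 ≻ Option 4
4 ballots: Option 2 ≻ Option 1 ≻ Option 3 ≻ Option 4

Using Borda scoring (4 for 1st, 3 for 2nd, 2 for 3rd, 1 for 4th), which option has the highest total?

Option 2

Option 1: 7×1 + 5×2 + 10×3 + 7×2 + 4×3 = 73
Option 2: 7×3 + 5×4 + 10×1 + 7×4 + 4×4 = 95
Option 3: 7×2 + 5×1 + 10×2 + 7×3 + 4×2 = 68
Option 4: 7×4 + 5×3 + 10×4 + 7×1 + 4×1 = 94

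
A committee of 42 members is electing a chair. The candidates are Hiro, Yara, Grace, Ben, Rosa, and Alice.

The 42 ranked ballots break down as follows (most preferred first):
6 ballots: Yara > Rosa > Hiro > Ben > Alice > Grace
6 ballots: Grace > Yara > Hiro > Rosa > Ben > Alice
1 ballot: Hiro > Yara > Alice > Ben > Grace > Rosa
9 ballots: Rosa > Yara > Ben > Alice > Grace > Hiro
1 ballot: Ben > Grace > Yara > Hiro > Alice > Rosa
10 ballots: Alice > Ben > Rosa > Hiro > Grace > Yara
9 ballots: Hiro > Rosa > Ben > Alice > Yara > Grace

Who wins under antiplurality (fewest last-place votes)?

Ben

Last-place votes: Hiro 9, Yara 10, Grace 15, Ben 0, Rosa 2, Alice 6.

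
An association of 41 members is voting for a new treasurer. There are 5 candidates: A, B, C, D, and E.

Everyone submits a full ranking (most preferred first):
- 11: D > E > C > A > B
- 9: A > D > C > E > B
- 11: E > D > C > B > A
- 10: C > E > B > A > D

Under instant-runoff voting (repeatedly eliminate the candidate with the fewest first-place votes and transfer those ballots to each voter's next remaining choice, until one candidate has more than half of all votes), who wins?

E

Round 1: A 9, B 0, C 10, D 11, E 11. B eliminated.
Round 2: A 9, C 10, D 11, E 11. A eliminated.
Round 3: C 10, D 20, E 11. C eliminated.
Round 4: D 20, E 21. E has a majority (≥21).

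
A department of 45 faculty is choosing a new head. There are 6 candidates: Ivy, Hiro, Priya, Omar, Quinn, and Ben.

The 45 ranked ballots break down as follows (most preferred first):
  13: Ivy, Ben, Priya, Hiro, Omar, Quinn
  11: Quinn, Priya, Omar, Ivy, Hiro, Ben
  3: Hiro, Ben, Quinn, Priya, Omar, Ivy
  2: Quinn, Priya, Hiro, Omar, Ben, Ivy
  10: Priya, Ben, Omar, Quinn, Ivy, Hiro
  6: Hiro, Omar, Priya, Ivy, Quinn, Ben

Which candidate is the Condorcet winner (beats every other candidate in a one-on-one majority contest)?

Priya

Priya vs Ivy: 32–13
Priya vs Hiro: 36–9
Priya vs Omar: 39–6
Priya vs Quinn: 29–16
Priya vs Ben: 29–16
Priya beats every other candidate.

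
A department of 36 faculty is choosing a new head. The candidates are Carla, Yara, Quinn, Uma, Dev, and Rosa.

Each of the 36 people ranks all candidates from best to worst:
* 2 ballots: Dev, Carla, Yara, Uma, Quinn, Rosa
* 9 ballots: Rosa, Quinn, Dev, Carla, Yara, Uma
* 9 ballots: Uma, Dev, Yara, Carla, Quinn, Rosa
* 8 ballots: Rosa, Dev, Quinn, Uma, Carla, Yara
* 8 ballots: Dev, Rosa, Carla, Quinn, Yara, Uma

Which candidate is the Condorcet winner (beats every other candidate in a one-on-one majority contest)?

Dev vs Carla: 36–0
Dev vs Yara: 36–0
Dev vs Quinn: 27–9
Dev vs Uma: 27–9
Dev vs Rosa: 19–17
Dev beats every other candidate.

Dev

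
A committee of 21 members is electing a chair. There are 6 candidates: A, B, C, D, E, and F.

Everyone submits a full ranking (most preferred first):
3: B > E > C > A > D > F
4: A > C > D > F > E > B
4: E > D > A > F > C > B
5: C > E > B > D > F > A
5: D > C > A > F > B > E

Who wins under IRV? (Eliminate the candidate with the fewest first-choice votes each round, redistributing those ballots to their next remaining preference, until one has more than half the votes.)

Round 1: A 4, B 3, C 5, D 5, E 4, F 0. F eliminated.
Round 2: A 4, B 3, C 5, D 5, E 4. B eliminated.
Round 3: A 4, C 5, D 5, E 7. A eliminated.
Round 4: C 9, D 5, E 7. D eliminated.
Round 5: C 14, E 7. C has a majority (≥11).

C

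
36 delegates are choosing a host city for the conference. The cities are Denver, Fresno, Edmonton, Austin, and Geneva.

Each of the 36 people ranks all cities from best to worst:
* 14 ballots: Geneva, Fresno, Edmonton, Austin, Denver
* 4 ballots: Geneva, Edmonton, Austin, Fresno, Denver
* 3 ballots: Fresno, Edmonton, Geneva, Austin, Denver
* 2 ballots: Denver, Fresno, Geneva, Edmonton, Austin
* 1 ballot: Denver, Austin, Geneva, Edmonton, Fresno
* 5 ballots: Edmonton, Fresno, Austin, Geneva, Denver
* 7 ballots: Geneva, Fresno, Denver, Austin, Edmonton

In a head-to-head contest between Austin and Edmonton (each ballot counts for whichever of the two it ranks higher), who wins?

Edmonton

Austin is ranked above Edmonton on 8 ballots; Edmonton above Austin on 28.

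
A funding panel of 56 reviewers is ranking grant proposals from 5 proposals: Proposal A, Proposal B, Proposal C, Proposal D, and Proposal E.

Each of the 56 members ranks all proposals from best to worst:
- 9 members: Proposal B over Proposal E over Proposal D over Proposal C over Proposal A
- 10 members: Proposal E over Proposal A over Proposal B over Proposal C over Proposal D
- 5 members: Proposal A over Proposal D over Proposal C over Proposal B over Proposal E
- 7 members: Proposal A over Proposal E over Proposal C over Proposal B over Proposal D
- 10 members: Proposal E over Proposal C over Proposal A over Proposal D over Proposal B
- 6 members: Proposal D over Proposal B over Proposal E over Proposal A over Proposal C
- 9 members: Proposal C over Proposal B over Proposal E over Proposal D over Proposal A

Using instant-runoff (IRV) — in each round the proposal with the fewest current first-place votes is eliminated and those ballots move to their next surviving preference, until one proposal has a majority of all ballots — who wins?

Round 1: Proposal A 12, Proposal B 9, Proposal C 9, Proposal D 6, Proposal E 20. Proposal D eliminated.
Round 2: Proposal A 12, Proposal B 15, Proposal C 9, Proposal E 20. Proposal C eliminated.
Round 3: Proposal A 12, Proposal B 24, Proposal E 20. Proposal A eliminated.
Round 4: Proposal B 29, Proposal E 27. Proposal B has a majority (≥29).

Proposal B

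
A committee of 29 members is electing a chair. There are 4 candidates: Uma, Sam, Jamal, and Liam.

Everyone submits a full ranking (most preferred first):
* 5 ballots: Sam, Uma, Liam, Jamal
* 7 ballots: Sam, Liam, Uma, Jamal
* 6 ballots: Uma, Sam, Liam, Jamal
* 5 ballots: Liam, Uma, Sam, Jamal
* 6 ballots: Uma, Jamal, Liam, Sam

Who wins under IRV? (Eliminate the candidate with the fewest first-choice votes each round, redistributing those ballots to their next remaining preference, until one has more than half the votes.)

Uma

Round 1: Uma 12, Sam 12, Jamal 0, Liam 5. Jamal eliminated.
Round 2: Uma 12, Sam 12, Liam 5. Liam eliminated.
Round 3: Uma 17, Sam 12. Uma has a majority (≥15).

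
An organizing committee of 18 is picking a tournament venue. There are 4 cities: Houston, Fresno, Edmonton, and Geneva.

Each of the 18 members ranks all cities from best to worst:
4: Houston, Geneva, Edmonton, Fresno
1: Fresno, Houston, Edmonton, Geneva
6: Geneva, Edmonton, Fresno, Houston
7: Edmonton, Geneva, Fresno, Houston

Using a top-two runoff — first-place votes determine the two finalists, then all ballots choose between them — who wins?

Round 1 first-place votes: Houston 4, Fresno 1, Edmonton 7, Geneva 6. Edmonton and Geneva advance.
Runoff: Edmonton is ranked above Geneva on 8 ballots, Geneva above Edmonton on 10.

Geneva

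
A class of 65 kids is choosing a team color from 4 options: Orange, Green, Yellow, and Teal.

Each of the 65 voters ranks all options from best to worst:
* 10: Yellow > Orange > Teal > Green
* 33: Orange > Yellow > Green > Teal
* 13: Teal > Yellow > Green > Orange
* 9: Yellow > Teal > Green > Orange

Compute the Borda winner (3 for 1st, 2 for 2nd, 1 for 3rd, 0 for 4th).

Yellow

Orange: 10×2 + 33×3 + 13×0 + 9×0 = 119
Green: 10×0 + 33×1 + 13×1 + 9×1 = 55
Yellow: 10×3 + 33×2 + 13×2 + 9×3 = 149
Teal: 10×1 + 33×0 + 13×3 + 9×2 = 67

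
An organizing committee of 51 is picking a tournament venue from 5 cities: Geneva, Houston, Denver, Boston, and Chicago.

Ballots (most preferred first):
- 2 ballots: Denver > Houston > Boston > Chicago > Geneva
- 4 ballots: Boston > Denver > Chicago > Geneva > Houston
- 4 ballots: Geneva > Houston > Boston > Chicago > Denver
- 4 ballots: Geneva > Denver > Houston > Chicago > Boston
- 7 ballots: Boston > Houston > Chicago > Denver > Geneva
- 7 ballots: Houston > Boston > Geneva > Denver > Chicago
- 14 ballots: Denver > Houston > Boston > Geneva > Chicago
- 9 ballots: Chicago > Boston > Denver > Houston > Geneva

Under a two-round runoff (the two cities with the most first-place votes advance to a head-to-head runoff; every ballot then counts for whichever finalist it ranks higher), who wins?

Round 1 first-place votes: Geneva 8, Houston 7, Denver 16, Boston 11, Chicago 9. Denver and Boston advance.
Runoff: Denver is ranked above Boston on 20 ballots, Boston above Denver on 31.

Boston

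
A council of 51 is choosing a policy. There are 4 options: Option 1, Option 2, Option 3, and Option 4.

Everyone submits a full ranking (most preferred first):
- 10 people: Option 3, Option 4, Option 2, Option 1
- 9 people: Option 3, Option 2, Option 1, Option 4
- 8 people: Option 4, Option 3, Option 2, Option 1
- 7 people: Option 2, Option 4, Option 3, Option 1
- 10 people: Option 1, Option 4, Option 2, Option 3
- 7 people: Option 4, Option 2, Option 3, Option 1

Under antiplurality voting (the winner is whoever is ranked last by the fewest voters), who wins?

Option 2

Last-place votes: Option 1 32, Option 2 0, Option 3 10, Option 4 9.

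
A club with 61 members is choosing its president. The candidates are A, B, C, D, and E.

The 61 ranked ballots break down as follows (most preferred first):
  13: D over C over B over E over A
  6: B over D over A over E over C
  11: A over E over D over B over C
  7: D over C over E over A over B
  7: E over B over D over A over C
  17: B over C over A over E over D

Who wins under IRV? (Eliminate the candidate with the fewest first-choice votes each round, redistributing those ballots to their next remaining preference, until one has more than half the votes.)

Round 1: A 11, B 23, C 0, D 20, E 7. C eliminated.
Round 2: A 11, B 23, D 20, E 7. E eliminated.
Round 3: A 11, B 30, D 20. A eliminated.
Round 4: B 30, D 31. D has a majority (≥31).

D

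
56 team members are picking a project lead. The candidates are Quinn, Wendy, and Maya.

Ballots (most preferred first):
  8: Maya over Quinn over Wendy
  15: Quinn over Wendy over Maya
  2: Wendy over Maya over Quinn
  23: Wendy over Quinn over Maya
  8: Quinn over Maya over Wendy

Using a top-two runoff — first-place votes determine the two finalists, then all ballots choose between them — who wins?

Round 1 first-place votes: Quinn 23, Wendy 25, Maya 8. Wendy and Quinn advance.
Runoff: Wendy is ranked above Quinn on 25 ballots, Quinn above Wendy on 31.

Quinn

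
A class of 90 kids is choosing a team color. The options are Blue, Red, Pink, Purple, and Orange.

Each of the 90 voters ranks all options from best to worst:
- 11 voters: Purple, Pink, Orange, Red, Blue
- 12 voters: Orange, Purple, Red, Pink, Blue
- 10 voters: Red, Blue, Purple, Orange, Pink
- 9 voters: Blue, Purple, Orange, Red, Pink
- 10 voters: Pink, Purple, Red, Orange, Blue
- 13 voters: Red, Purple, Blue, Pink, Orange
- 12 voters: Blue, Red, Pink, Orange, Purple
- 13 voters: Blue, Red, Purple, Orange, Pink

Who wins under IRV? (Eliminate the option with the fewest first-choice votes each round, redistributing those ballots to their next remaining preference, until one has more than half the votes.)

Round 1: Blue 34, Red 23, Pink 10, Purple 11, Orange 12. Pink eliminated.
Round 2: Blue 34, Red 23, Purple 21, Orange 12. Orange eliminated.
Round 3: Blue 34, Red 23, Purple 33. Red eliminated.
Round 4: Blue 44, Purple 46. Purple has a majority (≥46).

Purple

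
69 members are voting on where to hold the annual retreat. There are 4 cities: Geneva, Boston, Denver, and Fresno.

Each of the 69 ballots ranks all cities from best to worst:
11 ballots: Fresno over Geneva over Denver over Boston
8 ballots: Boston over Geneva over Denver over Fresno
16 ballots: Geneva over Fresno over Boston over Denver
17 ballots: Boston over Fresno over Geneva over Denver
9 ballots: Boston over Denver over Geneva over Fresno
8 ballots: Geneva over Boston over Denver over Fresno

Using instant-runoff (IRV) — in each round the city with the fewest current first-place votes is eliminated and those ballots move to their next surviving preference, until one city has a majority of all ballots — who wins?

Geneva

Round 1: Geneva 24, Boston 34, Denver 0, Fresno 11. Denver eliminated.
Round 2: Geneva 24, Boston 34, Fresno 11. Fresno eliminated.
Round 3: Geneva 35, Boston 34. Geneva has a majority (≥35).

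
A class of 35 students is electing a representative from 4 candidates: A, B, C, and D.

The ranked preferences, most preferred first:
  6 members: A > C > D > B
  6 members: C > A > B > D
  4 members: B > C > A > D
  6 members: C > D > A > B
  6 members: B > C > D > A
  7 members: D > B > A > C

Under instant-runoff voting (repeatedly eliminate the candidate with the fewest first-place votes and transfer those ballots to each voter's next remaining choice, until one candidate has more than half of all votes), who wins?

Round 1: A 6, B 10, C 12, D 7. A eliminated.
Round 2: B 10, C 18, D 7. C has a majority (≥18).

C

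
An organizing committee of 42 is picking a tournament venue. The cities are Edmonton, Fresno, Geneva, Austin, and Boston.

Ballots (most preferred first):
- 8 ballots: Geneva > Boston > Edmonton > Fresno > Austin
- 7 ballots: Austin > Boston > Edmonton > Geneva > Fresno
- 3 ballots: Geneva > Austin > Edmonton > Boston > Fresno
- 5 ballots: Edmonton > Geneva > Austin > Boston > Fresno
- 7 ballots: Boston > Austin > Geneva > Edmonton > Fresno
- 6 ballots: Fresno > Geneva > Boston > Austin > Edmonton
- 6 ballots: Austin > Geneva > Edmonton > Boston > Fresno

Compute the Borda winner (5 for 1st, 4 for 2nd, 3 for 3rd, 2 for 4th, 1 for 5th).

Geneva

Edmonton: 8×3 + 7×3 + 3×3 + 5×5 + 7×2 + 6×1 + 6×3 = 117
Fresno: 8×2 + 7×1 + 3×1 + 5×1 + 7×1 + 6×5 + 6×1 = 74
Geneva: 8×5 + 7×2 + 3×5 + 5×4 + 7×3 + 6×4 + 6×4 = 158
Austin: 8×1 + 7×5 + 3×4 + 5×3 + 7×4 + 6×2 + 6×5 = 140
Boston: 8×4 + 7×4 + 3×2 + 5×2 + 7×5 + 6×3 + 6×2 = 141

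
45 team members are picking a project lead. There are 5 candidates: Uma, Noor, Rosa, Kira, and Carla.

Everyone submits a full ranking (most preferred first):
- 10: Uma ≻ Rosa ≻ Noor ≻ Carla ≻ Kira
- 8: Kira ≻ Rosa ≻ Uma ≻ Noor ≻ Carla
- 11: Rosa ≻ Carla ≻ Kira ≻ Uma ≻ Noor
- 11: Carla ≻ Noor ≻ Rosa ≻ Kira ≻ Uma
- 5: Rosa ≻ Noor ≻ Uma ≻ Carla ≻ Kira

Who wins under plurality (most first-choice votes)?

First-place votes: Uma 10, Noor 0, Rosa 16, Kira 8, Carla 11.

Rosa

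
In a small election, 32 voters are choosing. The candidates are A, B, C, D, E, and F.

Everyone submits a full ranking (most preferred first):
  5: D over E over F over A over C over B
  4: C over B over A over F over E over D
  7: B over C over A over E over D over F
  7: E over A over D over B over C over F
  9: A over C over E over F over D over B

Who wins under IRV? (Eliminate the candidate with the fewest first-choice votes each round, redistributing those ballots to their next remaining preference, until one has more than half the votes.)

Round 1: A 9, B 7, C 4, D 5, E 7, F 0. F eliminated.
Round 2: A 9, B 7, C 4, D 5, E 7. C eliminated.
Round 3: A 9, B 11, D 5, E 7. D eliminated.
Round 4: A 9, B 11, E 12. A eliminated.
Round 5: B 11, E 21. E has a majority (≥17).

E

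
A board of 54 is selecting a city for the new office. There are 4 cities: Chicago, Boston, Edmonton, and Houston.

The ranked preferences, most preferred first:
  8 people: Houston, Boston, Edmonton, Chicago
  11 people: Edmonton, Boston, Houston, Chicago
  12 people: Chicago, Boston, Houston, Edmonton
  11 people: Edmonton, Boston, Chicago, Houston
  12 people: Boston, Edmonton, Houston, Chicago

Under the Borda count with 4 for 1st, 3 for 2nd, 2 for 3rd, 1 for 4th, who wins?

Chicago: 8×1 + 11×1 + 12×4 + 11×2 + 12×1 = 101
Boston: 8×3 + 11×3 + 12×3 + 11×3 + 12×4 = 174
Edmonton: 8×2 + 11×4 + 12×1 + 11×4 + 12×3 = 152
Houston: 8×4 + 11×2 + 12×2 + 11×1 + 12×2 = 113

Boston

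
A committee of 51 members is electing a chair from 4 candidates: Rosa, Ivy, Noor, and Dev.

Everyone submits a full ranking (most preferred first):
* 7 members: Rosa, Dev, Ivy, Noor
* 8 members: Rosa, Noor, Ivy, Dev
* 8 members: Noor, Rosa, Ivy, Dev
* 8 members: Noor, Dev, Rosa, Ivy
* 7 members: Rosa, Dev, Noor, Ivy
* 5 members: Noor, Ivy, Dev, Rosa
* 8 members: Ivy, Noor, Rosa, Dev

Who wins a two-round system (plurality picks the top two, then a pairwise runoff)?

Noor

Round 1 first-place votes: Rosa 22, Ivy 8, Noor 21, Dev 0. Rosa and Noor advance.
Runoff: Rosa is ranked above Noor on 22 ballots, Noor above Rosa on 29.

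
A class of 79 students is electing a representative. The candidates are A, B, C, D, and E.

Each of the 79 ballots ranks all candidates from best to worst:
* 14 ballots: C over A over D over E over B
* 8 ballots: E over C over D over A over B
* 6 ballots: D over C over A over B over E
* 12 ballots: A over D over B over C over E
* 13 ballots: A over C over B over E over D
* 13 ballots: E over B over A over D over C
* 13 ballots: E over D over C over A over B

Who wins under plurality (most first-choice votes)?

First-place votes: A 25, B 0, C 14, D 6, E 34.

E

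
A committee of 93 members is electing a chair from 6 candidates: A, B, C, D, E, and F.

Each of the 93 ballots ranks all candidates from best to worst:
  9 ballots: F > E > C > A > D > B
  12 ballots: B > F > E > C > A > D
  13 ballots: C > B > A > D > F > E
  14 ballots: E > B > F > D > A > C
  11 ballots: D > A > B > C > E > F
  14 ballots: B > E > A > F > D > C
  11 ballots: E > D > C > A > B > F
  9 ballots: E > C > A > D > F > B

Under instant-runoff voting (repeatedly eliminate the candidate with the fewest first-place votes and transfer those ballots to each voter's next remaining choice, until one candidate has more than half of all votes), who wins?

B

Round 1: A 0, B 26, C 13, D 11, E 34, F 9. A eliminated.
Round 2: B 26, C 13, D 11, E 34, F 9. F eliminated.
Round 3: B 26, C 13, D 11, E 43. D eliminated.
Round 4: B 37, C 13, E 43. C eliminated.
Round 5: B 50, E 43. B has a majority (≥47).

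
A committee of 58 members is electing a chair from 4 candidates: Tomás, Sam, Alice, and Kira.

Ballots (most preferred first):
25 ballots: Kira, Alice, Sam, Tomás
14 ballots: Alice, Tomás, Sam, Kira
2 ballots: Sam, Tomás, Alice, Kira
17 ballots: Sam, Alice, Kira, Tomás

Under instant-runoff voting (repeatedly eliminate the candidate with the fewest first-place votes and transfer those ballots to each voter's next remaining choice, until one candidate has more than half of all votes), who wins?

Sam

Round 1: Tomás 0, Sam 19, Alice 14, Kira 25. Tomás eliminated.
Round 2: Sam 19, Alice 14, Kira 25. Alice eliminated.
Round 3: Sam 33, Kira 25. Sam has a majority (≥30).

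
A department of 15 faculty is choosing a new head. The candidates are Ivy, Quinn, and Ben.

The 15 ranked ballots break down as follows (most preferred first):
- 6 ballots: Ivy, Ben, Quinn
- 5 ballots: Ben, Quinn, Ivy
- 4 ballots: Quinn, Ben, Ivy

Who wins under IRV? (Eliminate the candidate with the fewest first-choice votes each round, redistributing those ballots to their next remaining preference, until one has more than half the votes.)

Round 1: Ivy 6, Quinn 4, Ben 5. Quinn eliminated.
Round 2: Ivy 6, Ben 9. Ben has a majority (≥8).

Ben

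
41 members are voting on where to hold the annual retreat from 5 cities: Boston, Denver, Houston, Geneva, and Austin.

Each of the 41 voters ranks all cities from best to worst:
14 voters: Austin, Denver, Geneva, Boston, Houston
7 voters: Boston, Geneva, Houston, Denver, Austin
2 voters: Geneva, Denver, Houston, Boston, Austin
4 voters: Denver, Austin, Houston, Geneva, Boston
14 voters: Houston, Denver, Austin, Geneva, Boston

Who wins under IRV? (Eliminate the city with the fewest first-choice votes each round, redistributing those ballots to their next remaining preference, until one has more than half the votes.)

Houston

Round 1: Boston 7, Denver 4, Houston 14, Geneva 2, Austin 14. Geneva eliminated.
Round 2: Boston 7, Denver 6, Houston 14, Austin 14. Denver eliminated.
Round 3: Boston 7, Houston 16, Austin 18. Boston eliminated.
Round 4: Houston 23, Austin 18. Houston has a majority (≥21).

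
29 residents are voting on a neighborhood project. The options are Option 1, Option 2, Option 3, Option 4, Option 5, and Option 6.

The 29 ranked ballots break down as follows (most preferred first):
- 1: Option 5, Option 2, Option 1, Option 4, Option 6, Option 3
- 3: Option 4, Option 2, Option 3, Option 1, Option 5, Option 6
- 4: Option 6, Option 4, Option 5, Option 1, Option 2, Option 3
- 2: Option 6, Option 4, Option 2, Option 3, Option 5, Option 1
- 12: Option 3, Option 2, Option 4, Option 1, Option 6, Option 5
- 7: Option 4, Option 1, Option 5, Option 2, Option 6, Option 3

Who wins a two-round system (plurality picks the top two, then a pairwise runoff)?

Option 4

Round 1 first-place votes: Option 1 0, Option 2 0, Option 3 12, Option 4 10, Option 5 1, Option 6 6. Option 3 and Option 4 advance.
Runoff: Option 3 is ranked above Option 4 on 12 ballots, Option 4 above Option 3 on 17.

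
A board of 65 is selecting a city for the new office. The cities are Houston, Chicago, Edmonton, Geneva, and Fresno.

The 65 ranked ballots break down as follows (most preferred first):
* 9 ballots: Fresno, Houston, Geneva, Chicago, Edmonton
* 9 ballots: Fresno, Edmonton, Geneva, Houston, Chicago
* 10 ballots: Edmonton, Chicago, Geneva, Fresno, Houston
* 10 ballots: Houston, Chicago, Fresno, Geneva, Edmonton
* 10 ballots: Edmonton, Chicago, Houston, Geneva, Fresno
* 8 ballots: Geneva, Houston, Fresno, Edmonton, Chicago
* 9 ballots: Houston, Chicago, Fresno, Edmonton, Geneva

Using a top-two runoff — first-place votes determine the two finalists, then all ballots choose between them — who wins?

Round 1 first-place votes: Houston 19, Chicago 0, Edmonton 20, Geneva 8, Fresno 18. Edmonton and Houston advance.
Runoff: Edmonton is ranked above Houston on 29 ballots, Houston above Edmonton on 36.

Houston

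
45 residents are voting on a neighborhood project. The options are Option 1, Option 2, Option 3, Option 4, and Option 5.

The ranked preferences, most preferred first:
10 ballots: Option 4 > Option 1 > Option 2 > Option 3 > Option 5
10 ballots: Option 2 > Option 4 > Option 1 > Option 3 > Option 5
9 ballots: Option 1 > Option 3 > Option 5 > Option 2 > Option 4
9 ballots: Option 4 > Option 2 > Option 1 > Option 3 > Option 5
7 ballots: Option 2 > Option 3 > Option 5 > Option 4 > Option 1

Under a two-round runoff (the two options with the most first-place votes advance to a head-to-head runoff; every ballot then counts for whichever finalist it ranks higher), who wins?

Option 2

Round 1 first-place votes: Option 1 9, Option 2 17, Option 3 0, Option 4 19, Option 5 0. Option 4 and Option 2 advance.
Runoff: Option 4 is ranked above Option 2 on 19 ballots, Option 2 above Option 4 on 26.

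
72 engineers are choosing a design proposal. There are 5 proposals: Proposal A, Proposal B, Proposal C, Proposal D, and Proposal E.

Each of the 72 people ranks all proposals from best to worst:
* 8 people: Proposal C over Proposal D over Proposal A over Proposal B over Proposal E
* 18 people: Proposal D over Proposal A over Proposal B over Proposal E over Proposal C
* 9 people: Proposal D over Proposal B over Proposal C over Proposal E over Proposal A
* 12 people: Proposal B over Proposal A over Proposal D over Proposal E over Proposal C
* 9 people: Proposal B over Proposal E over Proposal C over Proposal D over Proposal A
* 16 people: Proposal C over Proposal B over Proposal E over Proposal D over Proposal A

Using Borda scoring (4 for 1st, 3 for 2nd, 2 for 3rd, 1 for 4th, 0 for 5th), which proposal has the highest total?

Proposal B

Proposal A: 8×2 + 18×3 + 9×0 + 12×3 + 9×0 + 16×0 = 106
Proposal B: 8×1 + 18×2 + 9×3 + 12×4 + 9×4 + 16×3 = 203
Proposal C: 8×4 + 18×0 + 9×2 + 12×0 + 9×2 + 16×4 = 132
Proposal D: 8×3 + 18×4 + 9×4 + 12×2 + 9×1 + 16×1 = 181
Proposal E: 8×0 + 18×1 + 9×1 + 12×1 + 9×3 + 16×2 = 98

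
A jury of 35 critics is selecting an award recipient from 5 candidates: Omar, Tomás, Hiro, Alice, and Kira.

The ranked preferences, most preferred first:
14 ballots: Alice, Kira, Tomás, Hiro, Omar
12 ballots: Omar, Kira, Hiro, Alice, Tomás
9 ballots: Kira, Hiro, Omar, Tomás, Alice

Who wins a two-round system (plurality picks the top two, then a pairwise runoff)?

Round 1 first-place votes: Omar 12, Tomás 0, Hiro 0, Alice 14, Kira 9. Alice and Omar advance.
Runoff: Alice is ranked above Omar on 14 ballots, Omar above Alice on 21.

Omar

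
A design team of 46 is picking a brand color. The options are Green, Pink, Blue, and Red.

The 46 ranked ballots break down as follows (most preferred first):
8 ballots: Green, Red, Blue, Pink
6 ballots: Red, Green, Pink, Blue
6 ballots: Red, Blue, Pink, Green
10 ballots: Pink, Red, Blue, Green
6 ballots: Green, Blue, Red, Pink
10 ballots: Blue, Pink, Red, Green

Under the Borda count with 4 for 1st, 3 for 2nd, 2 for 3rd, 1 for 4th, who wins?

Green: 8×4 + 6×3 + 6×1 + 10×1 + 6×4 + 10×1 = 100
Pink: 8×1 + 6×2 + 6×2 + 10×4 + 6×1 + 10×3 = 108
Blue: 8×2 + 6×1 + 6×3 + 10×2 + 6×3 + 10×4 = 118
Red: 8×3 + 6×4 + 6×4 + 10×3 + 6×2 + 10×2 = 134

Red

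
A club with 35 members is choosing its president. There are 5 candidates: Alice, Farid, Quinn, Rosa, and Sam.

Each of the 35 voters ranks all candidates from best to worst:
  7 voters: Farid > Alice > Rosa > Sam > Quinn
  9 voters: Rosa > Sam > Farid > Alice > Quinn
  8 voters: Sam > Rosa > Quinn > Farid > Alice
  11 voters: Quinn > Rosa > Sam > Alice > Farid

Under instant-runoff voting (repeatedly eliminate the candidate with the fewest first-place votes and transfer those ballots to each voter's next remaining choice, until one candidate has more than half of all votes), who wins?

Rosa

Round 1: Alice 0, Farid 7, Quinn 11, Rosa 9, Sam 8. Alice eliminated.
Round 2: Farid 7, Quinn 11, Rosa 9, Sam 8. Farid eliminated.
Round 3: Quinn 11, Rosa 16, Sam 8. Sam eliminated.
Round 4: Quinn 11, Rosa 24. Rosa has a majority (≥18).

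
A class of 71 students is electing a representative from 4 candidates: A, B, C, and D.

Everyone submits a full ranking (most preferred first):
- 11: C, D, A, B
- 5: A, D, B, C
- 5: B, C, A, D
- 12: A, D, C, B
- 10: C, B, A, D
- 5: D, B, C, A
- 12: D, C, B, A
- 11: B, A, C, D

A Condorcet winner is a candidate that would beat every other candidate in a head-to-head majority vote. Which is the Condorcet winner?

C vs A: 43–28
C vs B: 45–26
C vs D: 37–34
C beats every other candidate.

C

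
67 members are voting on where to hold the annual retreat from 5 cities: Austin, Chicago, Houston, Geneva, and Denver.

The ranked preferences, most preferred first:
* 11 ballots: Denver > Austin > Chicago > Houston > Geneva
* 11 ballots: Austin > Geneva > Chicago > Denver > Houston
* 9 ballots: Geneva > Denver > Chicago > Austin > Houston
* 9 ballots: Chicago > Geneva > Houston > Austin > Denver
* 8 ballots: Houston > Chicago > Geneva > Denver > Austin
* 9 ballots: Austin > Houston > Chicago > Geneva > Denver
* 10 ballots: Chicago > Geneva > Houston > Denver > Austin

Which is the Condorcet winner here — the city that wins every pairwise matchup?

Chicago

Chicago vs Austin: 36–31
Chicago vs Houston: 50–17
Chicago vs Geneva: 47–20
Chicago vs Denver: 47–20
Chicago beats every other city.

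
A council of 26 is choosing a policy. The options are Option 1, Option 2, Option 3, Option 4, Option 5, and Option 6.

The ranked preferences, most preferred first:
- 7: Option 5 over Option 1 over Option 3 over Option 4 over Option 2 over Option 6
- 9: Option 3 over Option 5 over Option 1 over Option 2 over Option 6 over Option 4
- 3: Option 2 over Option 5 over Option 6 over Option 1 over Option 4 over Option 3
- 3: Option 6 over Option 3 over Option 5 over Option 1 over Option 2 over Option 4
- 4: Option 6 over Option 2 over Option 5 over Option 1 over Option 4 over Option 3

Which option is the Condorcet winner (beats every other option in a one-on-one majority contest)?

Option 5

Option 5 vs Option 1: 26–0
Option 5 vs Option 2: 19–7
Option 5 vs Option 3: 14–12
Option 5 vs Option 4: 26–0
Option 5 vs Option 6: 19–7
Option 5 beats every other option.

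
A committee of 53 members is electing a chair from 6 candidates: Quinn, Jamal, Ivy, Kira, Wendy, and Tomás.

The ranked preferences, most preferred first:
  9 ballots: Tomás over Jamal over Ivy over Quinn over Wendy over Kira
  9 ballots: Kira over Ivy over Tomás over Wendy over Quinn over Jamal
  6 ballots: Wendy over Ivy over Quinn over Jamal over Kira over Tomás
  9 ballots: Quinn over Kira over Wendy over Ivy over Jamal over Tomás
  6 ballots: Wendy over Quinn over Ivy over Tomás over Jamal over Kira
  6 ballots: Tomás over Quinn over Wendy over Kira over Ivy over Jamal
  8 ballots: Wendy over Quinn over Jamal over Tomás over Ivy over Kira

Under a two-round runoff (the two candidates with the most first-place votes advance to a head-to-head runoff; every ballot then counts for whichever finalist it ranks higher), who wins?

Wendy

Round 1 first-place votes: Quinn 9, Jamal 0, Ivy 0, Kira 9, Wendy 20, Tomás 15. Wendy and Tomás advance.
Runoff: Wendy is ranked above Tomás on 29 ballots, Tomás above Wendy on 24.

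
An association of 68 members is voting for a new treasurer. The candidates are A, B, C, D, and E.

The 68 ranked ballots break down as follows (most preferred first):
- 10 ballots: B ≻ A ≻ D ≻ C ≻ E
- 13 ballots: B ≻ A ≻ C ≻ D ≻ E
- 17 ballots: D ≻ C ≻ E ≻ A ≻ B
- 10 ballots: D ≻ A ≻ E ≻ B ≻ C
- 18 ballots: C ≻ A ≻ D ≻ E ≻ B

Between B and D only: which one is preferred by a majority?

D

B is ranked above D on 23 ballots; D above B on 45.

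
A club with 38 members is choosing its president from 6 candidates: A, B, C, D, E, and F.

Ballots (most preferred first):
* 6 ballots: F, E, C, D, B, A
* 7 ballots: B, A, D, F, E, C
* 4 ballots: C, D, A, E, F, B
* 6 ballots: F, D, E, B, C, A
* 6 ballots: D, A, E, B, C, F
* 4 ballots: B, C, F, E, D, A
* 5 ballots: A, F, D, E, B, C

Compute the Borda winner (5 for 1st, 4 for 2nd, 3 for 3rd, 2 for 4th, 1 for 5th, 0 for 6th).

A: 6×0 + 7×4 + 4×3 + 6×0 + 6×4 + 4×0 + 5×5 = 89
B: 6×1 + 7×5 + 4×0 + 6×2 + 6×2 + 4×5 + 5×1 = 90
C: 6×3 + 7×0 + 4×5 + 6×1 + 6×1 + 4×4 + 5×0 = 66
D: 6×2 + 7×3 + 4×4 + 6×4 + 6×5 + 4×1 + 5×3 = 122
E: 6×4 + 7×1 + 4×2 + 6×3 + 6×3 + 4×2 + 5×2 = 93
F: 6×5 + 7×2 + 4×1 + 6×5 + 6×0 + 4×3 + 5×4 = 110

D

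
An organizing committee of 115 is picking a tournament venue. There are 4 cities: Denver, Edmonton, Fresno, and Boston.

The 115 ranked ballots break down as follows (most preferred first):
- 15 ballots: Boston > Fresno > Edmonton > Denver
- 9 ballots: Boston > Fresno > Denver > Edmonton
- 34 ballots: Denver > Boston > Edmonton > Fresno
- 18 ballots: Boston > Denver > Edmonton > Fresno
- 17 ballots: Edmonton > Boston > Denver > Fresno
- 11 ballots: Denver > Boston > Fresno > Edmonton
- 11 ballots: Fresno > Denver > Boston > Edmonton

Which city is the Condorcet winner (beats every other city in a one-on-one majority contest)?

Boston

Boston vs Denver: 59–56
Boston vs Edmonton: 98–17
Boston vs Fresno: 104–11
Boston beats every other city.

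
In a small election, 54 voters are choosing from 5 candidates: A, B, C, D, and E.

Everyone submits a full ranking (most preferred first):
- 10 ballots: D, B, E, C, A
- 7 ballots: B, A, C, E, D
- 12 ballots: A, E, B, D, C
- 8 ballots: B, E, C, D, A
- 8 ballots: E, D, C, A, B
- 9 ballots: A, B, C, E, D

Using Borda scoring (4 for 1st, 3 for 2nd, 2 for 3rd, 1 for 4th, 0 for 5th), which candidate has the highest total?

B

A: 10×0 + 7×3 + 12×4 + 8×0 + 8×1 + 9×4 = 113
B: 10×3 + 7×4 + 12×2 + 8×4 + 8×0 + 9×3 = 141
C: 10×1 + 7×2 + 12×0 + 8×2 + 8×2 + 9×2 = 74
D: 10×4 + 7×0 + 12×1 + 8×1 + 8×3 + 9×0 = 84
E: 10×2 + 7×1 + 12×3 + 8×3 + 8×4 + 9×1 = 128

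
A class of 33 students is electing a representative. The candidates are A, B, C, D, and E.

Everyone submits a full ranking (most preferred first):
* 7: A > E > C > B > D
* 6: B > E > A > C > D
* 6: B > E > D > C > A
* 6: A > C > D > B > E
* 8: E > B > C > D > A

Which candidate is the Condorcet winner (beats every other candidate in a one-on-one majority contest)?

B

B vs A: 20–13
B vs C: 20–13
B vs D: 27–6
B vs E: 18–15
B beats every other candidate.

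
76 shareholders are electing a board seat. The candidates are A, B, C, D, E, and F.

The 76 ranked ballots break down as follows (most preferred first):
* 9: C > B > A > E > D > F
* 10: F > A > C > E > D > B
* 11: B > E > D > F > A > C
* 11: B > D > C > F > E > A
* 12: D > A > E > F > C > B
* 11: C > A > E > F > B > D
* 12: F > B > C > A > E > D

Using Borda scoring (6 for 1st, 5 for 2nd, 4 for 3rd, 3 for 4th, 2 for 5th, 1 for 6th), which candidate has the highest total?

C

A: 9×4 + 10×5 + 11×2 + 11×1 + 12×5 + 11×5 + 12×3 = 270
B: 9×5 + 10×1 + 11×6 + 11×6 + 12×1 + 11×2 + 12×5 = 281
C: 9×6 + 10×4 + 11×1 + 11×4 + 12×2 + 11×6 + 12×4 = 287
D: 9×2 + 10×2 + 11×4 + 11×5 + 12×6 + 11×1 + 12×1 = 232
E: 9×3 + 10×3 + 11×5 + 11×2 + 12×4 + 11×4 + 12×2 = 250
F: 9×1 + 10×6 + 11×3 + 11×3 + 12×3 + 11×3 + 12×6 = 276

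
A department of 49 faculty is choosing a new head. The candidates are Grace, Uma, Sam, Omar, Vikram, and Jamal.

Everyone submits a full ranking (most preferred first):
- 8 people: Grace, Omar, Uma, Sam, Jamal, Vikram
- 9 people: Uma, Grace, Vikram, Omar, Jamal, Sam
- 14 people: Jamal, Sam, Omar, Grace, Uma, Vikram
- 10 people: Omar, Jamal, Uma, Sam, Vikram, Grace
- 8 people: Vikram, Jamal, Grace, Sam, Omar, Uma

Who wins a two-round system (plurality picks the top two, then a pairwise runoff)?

Round 1 first-place votes: Grace 8, Uma 9, Sam 0, Omar 10, Vikram 8, Jamal 14. Jamal and Omar advance.
Runoff: Jamal is ranked above Omar on 22 ballots, Omar above Jamal on 27.

Omar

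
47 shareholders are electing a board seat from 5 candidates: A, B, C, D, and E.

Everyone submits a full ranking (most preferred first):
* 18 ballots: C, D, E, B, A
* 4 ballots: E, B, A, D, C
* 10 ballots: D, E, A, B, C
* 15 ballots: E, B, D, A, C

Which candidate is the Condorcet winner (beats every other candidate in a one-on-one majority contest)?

D

D vs A: 43–4
D vs B: 28–19
D vs C: 29–18
D vs E: 28–19
D beats every other candidate.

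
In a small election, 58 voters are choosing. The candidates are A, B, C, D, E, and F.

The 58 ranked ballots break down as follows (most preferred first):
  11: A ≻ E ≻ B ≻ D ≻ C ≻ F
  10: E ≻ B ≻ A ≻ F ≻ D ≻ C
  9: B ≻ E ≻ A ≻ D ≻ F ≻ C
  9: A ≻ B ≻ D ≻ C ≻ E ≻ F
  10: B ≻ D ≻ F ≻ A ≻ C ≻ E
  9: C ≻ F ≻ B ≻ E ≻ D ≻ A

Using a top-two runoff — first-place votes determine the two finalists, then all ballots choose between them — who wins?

Round 1 first-place votes: A 20, B 19, C 9, D 0, E 10, F 0. A and B advance.
Runoff: A is ranked above B on 20 ballots, B above A on 38.

B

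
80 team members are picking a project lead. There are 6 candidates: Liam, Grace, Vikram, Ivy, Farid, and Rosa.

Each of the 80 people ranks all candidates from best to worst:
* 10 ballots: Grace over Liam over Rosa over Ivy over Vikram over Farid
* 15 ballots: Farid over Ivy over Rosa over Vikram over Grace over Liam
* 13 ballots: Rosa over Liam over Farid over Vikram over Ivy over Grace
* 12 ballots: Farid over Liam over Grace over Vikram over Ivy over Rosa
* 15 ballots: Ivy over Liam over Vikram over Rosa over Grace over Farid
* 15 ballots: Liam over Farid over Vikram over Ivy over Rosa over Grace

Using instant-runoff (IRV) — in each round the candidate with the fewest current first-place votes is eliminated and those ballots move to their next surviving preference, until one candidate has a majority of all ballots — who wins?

Round 1: Liam 15, Grace 10, Vikram 0, Ivy 15, Farid 27, Rosa 13. Vikram eliminated.
Round 2: Liam 15, Grace 10, Ivy 15, Farid 27, Rosa 13. Grace eliminated.
Round 3: Liam 25, Ivy 15, Farid 27, Rosa 13. Rosa eliminated.
Round 4: Liam 38, Ivy 15, Farid 27. Ivy eliminated.
Round 5: Liam 53, Farid 27. Liam has a majority (≥41).

Liam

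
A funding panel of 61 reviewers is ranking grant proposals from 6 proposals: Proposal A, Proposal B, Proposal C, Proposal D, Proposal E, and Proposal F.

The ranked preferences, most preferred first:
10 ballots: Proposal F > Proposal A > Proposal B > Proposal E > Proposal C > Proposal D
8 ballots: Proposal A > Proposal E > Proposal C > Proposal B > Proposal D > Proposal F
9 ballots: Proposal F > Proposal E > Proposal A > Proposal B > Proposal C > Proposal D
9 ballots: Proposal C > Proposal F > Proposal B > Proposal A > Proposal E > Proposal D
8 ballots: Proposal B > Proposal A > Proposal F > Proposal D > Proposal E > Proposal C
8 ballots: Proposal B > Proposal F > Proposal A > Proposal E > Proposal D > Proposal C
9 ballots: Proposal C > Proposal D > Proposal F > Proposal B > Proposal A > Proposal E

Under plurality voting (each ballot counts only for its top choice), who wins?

First-place votes: Proposal A 8, Proposal B 16, Proposal C 18, Proposal D 0, Proposal E 0, Proposal F 19.

Proposal F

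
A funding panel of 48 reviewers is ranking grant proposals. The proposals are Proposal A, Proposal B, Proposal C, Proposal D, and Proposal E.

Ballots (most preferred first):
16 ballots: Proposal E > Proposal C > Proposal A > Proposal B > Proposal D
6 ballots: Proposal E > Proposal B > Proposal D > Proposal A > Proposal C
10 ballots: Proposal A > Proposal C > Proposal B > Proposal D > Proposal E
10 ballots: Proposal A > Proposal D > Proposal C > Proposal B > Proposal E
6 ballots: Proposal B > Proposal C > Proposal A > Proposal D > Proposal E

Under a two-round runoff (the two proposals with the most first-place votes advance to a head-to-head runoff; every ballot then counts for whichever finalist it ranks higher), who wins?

Proposal A

Round 1 first-place votes: Proposal A 20, Proposal B 6, Proposal C 0, Proposal D 0, Proposal E 22. Proposal E and Proposal A advance.
Runoff: Proposal E is ranked above Proposal A on 22 ballots, Proposal A above Proposal E on 26.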